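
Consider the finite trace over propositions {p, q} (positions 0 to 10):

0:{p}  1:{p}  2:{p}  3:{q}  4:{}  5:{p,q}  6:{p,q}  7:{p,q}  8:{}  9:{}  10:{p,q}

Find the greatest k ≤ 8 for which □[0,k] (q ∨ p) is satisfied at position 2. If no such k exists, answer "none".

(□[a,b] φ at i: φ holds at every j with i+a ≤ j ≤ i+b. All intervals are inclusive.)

1

(q ∨ p) must hold from j=2 onward; find where it first fails.
  j=2: holds
  j=3: holds
  j=4: fails
Holds on [2,3], so largest k = 1.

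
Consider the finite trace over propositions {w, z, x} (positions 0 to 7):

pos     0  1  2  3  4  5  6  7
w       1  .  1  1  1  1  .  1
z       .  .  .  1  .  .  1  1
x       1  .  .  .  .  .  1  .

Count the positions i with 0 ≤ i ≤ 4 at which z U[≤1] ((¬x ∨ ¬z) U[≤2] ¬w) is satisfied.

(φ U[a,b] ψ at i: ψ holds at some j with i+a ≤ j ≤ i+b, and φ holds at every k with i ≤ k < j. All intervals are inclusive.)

Evaluate at each i in [0,4]:
  i=0: ✓ (rhs at j=0)
  i=1: ✓ (rhs at j=1)
  i=2: ✗ (no rhs in [2,3])
  i=3: ✓ (rhs at j=4; lhs holds on [3,3])
  i=4: ✓ (rhs at j=4)
Positions where it holds: {0, 1, 3, 4} → 4.

4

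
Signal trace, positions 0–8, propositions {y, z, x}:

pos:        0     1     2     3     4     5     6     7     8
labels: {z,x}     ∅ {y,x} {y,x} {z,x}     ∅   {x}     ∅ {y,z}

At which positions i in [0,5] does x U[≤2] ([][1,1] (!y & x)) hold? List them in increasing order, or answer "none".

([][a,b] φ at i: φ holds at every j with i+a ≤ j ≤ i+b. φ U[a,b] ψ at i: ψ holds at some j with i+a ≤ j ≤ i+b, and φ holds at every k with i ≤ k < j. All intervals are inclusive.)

Evaluate at each i in [0,5]:
  i=0: ✗ (no rhs in [0,2])
  i=1: ✗ (lhs fails at k=1 before rhs at j=3)
  i=2: ✓ (rhs at j=3; lhs holds on [2,2])
  i=3: ✓ (rhs at j=3)
  i=4: ✓ (rhs at j=5; lhs holds on [4,4])
  i=5: ✓ (rhs at j=5)

2, 3, 4, 5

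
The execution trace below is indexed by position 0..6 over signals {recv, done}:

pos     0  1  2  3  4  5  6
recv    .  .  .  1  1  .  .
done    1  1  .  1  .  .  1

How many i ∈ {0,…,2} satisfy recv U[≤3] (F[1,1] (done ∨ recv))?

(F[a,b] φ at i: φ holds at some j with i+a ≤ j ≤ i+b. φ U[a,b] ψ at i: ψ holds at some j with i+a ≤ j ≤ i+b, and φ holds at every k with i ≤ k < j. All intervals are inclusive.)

Evaluate at each i in [0,2]:
  i=0: ✓ (rhs at j=0)
  i=1: ✗ (lhs fails at k=1 before rhs at j=2)
  i=2: ✓ (rhs at j=2)
Positions where it holds: {0, 2} → 2.

2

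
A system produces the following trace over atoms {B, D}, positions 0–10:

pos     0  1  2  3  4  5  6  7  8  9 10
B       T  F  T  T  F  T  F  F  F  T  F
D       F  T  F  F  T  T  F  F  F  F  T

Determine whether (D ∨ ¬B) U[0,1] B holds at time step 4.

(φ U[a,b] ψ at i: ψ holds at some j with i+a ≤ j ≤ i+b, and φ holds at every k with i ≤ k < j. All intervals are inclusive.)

Holds

Need some j in [4,5] with B, and (D ∨ ¬B) at every k in [4,j-1].
  j=4: B false.
  j=5: B holds; (D ∨ ¬B) holds at every k in [4,4] → satisfied.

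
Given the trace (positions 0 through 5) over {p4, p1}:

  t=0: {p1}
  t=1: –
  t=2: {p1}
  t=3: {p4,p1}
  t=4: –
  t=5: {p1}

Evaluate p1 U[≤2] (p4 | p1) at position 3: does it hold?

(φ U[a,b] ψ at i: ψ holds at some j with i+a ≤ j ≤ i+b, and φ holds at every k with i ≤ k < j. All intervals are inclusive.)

Holds

Need some j in [3,5] with (p4 | p1), and p1 at every k in [3,j-1].
  j=3: (p4 | p1) holds; no prefix to check → satisfied.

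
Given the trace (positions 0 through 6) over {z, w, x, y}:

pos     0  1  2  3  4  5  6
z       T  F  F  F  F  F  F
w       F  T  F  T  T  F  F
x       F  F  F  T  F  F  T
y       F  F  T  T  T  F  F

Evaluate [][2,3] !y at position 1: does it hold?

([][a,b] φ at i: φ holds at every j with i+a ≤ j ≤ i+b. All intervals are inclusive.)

False

Check !y at every j in [3,4]:
  j=3: false
  j=4: false
Fails at j=3 → formula fails.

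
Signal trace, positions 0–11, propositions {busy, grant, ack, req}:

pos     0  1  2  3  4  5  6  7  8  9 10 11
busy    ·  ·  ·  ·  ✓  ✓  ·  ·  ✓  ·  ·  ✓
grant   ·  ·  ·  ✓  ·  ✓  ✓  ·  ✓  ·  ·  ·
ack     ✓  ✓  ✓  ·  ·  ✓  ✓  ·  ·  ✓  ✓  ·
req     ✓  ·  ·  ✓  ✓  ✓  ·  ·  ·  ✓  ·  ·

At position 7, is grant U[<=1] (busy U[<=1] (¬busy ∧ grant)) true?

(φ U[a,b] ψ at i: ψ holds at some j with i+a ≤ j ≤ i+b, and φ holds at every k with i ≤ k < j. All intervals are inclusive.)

False

Need some j in [7,8] with (busy U[<=1] (¬busy ∧ grant)), and grant at every k in [7,j-1].
  j=7: (busy U[<=1] (¬busy ∧ grant)) — fails.
  j=8: (busy U[<=1] (¬busy ∧ grant)) — fails.
No j in the window works → until fails.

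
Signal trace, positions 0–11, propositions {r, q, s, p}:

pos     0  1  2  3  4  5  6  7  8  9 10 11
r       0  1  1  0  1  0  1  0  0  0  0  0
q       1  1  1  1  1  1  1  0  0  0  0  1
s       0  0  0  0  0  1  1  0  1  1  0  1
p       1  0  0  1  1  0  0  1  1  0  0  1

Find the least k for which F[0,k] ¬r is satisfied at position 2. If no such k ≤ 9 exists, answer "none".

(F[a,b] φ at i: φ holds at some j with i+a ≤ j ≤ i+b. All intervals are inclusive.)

1

Scan j = 2,3,… for ¬r:
  j=2: fails
  j=3: holds
First hit at j=3, so smallest k = 3-2 = 1.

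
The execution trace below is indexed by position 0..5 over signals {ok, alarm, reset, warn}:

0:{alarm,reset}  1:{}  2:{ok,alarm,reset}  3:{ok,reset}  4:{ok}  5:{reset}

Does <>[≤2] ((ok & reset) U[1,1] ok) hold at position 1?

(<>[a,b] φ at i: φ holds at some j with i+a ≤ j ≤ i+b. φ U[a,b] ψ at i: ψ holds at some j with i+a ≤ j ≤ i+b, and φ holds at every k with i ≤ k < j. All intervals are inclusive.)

True

Check ((ok & reset) U[1,1] ok) at each j in [1,3]:
  j=1: fails
  j=2: holds
  j=3: holds
Found at j=2 → formula holds.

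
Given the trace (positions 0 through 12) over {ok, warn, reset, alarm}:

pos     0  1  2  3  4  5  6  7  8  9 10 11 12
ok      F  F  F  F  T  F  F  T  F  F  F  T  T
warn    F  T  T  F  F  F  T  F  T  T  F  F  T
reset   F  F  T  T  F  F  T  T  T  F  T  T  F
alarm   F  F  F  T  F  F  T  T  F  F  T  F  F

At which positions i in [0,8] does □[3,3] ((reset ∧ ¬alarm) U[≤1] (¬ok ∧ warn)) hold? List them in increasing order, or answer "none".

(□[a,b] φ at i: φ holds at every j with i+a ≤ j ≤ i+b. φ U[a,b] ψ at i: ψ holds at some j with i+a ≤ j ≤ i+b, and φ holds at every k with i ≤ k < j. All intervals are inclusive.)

Evaluate at each i in [0,8]:
  i=0: ✗ (fails at j=3)
  i=1: ✗ (fails at j=4)
  i=2: ✗ (fails at j=5)
  i=3: ✓ (all of [6,6])
  i=4: ✗ (fails at j=7)
  i=5: ✓ (all of [8,8])
  i=6: ✓ (all of [9,9])
  i=7: ✗ (fails at j=10)
  i=8: ✗ (fails at j=11)

3, 5, 6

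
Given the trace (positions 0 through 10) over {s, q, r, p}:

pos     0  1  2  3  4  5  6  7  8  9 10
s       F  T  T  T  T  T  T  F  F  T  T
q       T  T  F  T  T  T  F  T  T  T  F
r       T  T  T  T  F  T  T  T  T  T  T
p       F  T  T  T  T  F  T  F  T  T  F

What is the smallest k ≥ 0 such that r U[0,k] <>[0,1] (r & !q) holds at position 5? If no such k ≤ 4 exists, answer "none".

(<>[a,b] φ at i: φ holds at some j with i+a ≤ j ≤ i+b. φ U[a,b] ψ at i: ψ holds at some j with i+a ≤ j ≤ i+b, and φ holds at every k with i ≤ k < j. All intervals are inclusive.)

Need earliest j ≥ 5 with <>[0,1] (r & !q), and r at every k in [5,j-1].
  j=5: rhs holds (empty prefix). k = 0.

0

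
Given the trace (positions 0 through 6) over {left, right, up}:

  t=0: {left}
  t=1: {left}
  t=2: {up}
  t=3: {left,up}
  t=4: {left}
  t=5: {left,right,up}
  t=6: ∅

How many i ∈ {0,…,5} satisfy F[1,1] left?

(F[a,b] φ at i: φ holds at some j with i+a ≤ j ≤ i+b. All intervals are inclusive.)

Evaluate at each i in [0,5]:
  i=0: ✓ (witness j=1)
  i=1: ✗ (none in [2,2])
  i=2: ✓ (witness j=3)
  i=3: ✓ (witness j=4)
  i=4: ✓ (witness j=5)
  i=5: ✗ (none in [6,6])
Positions where it holds: {0, 2, 3, 4} → 4.

4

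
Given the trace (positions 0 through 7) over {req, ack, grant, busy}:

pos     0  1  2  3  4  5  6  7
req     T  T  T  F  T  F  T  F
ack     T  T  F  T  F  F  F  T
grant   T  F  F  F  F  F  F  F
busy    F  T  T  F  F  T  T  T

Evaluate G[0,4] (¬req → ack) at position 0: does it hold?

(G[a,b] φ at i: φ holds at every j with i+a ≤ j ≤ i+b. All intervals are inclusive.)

Check (¬req → ack) at every j in [0,4]:
  j=0: antecedent false → ✓
  j=1: antecedent false → ✓
  j=2: antecedent false → ✓
  j=3: antecedent true; consequent true → ✓
  j=4: antecedent false → ✓
All positions satisfy it → formula holds.

True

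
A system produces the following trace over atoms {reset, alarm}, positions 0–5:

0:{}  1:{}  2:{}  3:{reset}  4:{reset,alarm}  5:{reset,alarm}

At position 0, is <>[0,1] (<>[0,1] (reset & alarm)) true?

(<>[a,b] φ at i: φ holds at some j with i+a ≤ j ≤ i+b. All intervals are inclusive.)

Check <>[0,1] (reset & alarm) at each j in [0,1]:
  j=0: fails (none in [0,1])
  j=1: fails (none in [1,2])
No position in the window satisfies it → formula fails.

No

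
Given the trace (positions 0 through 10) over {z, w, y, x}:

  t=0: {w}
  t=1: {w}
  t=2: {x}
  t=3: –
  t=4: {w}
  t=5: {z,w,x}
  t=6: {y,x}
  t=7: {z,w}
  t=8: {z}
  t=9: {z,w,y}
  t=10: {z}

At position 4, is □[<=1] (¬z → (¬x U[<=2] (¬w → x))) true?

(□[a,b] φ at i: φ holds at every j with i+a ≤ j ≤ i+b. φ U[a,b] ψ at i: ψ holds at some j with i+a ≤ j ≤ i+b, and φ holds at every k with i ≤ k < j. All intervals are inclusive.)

True

Check (¬z → (¬x U[<=2] (¬w → x))) at every j in [4,5]:
  j=4: antecedent true; consequent holds → ✓
  j=5: antecedent false → ✓
All positions satisfy it → formula holds.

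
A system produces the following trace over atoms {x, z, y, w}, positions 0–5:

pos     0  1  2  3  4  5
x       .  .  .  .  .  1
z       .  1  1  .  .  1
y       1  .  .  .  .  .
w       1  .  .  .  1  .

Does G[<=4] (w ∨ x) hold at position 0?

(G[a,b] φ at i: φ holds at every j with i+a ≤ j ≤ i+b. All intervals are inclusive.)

Check (w ∨ x) at every j in [0,4]:
  j=0: true
  j=1: false
  j=2: false
  j=3: false
  j=4: true
Fails at j=1 → formula fails.

No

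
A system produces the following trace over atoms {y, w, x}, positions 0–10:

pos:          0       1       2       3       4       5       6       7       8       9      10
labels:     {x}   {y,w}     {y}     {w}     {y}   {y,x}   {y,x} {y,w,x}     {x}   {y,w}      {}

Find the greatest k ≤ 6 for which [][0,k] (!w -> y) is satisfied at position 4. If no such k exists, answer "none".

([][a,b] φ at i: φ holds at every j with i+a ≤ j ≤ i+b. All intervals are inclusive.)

(!w -> y) must hold from j=4 onward; find where it first fails.
  j=4: holds
  j=5: holds
  j=6: holds
  j=7: holds
  j=8: fails
Holds on [4,7], so largest k = 3.

3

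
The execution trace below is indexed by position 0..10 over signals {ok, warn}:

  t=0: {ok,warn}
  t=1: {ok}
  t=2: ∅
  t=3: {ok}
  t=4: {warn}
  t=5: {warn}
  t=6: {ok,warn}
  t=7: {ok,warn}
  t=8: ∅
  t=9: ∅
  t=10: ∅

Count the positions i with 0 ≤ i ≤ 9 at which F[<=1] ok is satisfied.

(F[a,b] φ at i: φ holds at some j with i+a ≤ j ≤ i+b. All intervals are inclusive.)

7

Evaluate at each i in [0,9]:
  i=0: ✓ (witness j=0)
  i=1: ✓ (witness j=1)
  i=2: ✓ (witness j=3)
  i=3: ✓ (witness j=3)
  i=4: ✗ (none in [4,5])
  i=5: ✓ (witness j=6)
  i=6: ✓ (witness j=6)
  i=7: ✓ (witness j=7)
  i=8: ✗ (none in [8,9])
  i=9: ✗ (none in [9,10])
Positions where it holds: {0, 1, 2, 3, 5, 6, 7} → 7.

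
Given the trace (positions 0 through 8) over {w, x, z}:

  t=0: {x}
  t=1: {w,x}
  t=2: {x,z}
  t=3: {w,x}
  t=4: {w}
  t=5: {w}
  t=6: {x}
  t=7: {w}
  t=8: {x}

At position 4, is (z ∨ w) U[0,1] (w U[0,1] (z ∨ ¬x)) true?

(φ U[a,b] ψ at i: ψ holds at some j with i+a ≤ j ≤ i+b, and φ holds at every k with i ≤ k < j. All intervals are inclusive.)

Need some j in [4,5] with (w U[0,1] (z ∨ ¬x)), and (z ∨ w) at every k in [4,j-1].
  j=4: (w U[0,1] (z ∨ ¬x)) holds; no prefix to check → satisfied.

True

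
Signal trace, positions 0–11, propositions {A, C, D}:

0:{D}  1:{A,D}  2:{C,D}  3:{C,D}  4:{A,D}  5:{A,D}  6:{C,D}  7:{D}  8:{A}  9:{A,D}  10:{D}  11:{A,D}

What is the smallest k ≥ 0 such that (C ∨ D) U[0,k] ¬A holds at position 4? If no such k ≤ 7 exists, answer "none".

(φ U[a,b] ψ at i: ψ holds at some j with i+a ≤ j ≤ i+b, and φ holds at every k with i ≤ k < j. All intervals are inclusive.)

2

Need earliest j ≥ 4 with ¬A, and (C ∨ D) at every k in [4,j-1].
  j=4: rhs fails.
  j=5: rhs fails.
  j=6: rhs holds; lhs holds on [4,5]. k = 2.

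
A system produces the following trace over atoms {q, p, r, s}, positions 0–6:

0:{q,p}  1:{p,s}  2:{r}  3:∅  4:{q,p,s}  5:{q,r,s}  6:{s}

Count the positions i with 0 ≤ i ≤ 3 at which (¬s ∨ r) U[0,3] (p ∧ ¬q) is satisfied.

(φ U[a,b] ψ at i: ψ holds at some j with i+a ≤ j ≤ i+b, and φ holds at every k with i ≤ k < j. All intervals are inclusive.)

Evaluate at each i in [0,3]:
  i=0: ✓ (rhs at j=1; lhs holds on [0,0])
  i=1: ✓ (rhs at j=1)
  i=2: ✗ (no rhs in [2,5])
  i=3: ✗ (no rhs in [3,6])
Positions where it holds: {0, 1} → 2.

2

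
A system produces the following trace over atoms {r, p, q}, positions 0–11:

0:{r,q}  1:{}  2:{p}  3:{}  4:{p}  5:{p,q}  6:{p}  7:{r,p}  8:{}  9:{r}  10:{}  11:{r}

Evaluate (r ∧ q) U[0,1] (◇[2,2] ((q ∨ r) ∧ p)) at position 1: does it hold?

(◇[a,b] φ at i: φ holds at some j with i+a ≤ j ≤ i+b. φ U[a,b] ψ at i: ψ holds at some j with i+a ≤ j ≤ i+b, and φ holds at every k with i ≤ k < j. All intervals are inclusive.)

Need some j in [1,2] with ◇[2,2] ((q ∨ r) ∧ p), and (r ∧ q) at every k in [1,j-1].
  j=1: ◇[2,2] ((q ∨ r) ∧ p) — fails (none in [3,3]).
  j=2: ◇[2,2] ((q ∨ r) ∧ p) — fails (none in [4,4]).
No j in the window works → until fails.

False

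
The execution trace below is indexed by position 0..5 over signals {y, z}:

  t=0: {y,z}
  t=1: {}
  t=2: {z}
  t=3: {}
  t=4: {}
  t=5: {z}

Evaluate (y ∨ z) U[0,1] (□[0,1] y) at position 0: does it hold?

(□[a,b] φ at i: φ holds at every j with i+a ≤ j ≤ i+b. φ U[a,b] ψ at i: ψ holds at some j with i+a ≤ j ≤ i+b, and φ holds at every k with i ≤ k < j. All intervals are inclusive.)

No

Need some j in [0,1] with □[0,1] y, and (y ∨ z) at every k in [0,j-1].
  j=0: □[0,1] y — fails at 1.
  j=1: □[0,1] y — fails at 1.
No j in the window works → until fails.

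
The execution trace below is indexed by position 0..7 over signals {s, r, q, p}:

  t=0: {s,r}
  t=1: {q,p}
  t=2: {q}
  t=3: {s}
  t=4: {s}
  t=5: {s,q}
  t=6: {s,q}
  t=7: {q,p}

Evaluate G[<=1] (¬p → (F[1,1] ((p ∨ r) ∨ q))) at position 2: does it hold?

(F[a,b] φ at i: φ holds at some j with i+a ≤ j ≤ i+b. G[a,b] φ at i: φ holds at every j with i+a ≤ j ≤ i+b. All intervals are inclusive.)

False

Check (¬p → (F[1,1] ((p ∨ r) ∨ q))) at every j in [2,3]:
  j=2: antecedent true; consequent fails (none in [3,3]) → ✗
  j=3: antecedent true; consequent fails (none in [4,4]) → ✗
Fails at j=2 → formula fails.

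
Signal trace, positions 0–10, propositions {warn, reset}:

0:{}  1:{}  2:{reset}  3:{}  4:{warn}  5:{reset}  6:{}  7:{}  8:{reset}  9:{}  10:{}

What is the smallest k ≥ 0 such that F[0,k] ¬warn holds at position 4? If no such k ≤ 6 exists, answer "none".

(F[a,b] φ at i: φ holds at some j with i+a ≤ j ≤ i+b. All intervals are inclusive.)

Scan j = 4,5,… for ¬warn:
  j=4: fails
  j=5: holds
First hit at j=5, so smallest k = 5-4 = 1.

1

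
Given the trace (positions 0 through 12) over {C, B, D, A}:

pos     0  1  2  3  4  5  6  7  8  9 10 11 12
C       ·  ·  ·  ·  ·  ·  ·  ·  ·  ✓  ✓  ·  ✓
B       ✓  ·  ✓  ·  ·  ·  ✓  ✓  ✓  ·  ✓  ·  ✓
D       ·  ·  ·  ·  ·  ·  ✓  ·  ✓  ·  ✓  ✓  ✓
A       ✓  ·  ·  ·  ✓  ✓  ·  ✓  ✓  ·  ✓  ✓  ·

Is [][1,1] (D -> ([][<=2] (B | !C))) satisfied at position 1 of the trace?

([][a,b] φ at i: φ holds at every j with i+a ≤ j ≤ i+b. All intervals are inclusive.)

Check (D -> ([][<=2] (B | !C))) at every j in [2,2]:
  j=2: antecedent false → ✓
All positions satisfy it → formula holds.

Holds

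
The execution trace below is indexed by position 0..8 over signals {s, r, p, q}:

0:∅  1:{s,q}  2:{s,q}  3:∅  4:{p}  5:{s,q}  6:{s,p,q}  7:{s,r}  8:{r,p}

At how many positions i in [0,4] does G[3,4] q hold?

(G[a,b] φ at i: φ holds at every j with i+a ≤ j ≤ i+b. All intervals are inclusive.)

Evaluate at each i in [0,4]:
  i=0: ✗ (fails at j=3)
  i=1: ✗ (fails at j=4)
  i=2: ✓ (all of [5,6])
  i=3: ✗ (fails at j=7)
  i=4: ✗ (fails at j=7)
Positions where it holds: {2} → 1.

1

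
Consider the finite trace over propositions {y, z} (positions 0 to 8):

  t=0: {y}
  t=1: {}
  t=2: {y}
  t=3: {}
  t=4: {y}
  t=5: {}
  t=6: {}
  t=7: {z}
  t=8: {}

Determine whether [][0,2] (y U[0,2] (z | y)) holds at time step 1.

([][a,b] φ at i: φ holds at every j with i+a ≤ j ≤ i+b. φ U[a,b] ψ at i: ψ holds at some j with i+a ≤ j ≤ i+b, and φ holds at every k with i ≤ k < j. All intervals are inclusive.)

Check (y U[0,2] (z | y)) at every j in [1,3]:
  j=1: fails
  j=2: holds
  j=3: fails
Fails at j=1 → formula fails.

No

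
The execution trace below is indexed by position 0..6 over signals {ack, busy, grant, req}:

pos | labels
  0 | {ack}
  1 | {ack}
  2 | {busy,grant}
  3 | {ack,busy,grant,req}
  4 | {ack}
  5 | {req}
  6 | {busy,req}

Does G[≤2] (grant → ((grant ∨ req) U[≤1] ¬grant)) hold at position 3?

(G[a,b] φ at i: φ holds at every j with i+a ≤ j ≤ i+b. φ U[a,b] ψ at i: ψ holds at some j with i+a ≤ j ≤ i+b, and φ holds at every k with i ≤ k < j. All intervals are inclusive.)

Check (grant → ((grant ∨ req) U[≤1] ¬grant)) at every j in [3,5]:
  j=3: antecedent true; consequent holds → ✓
  j=4: antecedent false → ✓
  j=5: antecedent false → ✓
All positions satisfy it → formula holds.

Yes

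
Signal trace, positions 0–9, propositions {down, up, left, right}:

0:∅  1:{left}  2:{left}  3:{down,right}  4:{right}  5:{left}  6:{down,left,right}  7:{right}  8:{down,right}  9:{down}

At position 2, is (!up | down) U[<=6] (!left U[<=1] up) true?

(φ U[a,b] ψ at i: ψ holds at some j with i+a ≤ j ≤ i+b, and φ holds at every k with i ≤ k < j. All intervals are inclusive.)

Need some j in [2,8] with (!left U[<=1] up), and (!up | down) at every k in [2,j-1].
  j=2: (!left U[<=1] up) — fails.
  j=3: (!left U[<=1] up) — fails.
  j=4: (!left U[<=1] up) — fails.
  j=5: (!left U[<=1] up) — fails.
  j=6: (!left U[<=1] up) — fails.
  j=7: (!left U[<=1] up) — fails.
  j=8: (!left U[<=1] up) — fails.
No j in the window works → until fails.

False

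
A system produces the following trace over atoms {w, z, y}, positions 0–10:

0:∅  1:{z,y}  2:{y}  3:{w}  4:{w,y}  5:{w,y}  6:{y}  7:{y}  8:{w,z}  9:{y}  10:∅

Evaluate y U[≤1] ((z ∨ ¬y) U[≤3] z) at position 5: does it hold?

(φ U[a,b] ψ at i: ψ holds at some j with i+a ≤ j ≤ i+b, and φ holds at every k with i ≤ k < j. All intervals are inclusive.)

Does not hold

Need some j in [5,6] with ((z ∨ ¬y) U[≤3] z), and y at every k in [5,j-1].
  j=5: ((z ∨ ¬y) U[≤3] z) — fails.
  j=6: ((z ∨ ¬y) U[≤3] z) — fails.
No j in the window works → until fails.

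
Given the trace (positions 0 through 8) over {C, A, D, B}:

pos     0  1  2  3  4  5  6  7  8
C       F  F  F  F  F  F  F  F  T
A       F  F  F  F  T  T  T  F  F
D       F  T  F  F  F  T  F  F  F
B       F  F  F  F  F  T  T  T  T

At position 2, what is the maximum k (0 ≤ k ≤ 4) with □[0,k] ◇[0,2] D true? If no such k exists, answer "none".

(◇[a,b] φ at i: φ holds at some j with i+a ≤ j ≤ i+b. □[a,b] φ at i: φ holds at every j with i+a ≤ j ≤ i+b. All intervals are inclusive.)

◇[0,2] D must hold from j=2 onward; find where it first fails.
  j=2: fails → no k works.

none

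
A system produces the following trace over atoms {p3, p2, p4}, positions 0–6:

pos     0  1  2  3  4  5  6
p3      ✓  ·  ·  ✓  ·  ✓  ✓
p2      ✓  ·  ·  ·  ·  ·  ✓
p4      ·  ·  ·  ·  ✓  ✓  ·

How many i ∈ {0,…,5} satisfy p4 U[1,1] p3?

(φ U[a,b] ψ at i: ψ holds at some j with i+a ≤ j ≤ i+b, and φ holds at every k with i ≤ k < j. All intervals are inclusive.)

Evaluate at each i in [0,5]:
  i=0: ✗ (no rhs in [1,1])
  i=1: ✗ (no rhs in [2,2])
  i=2: ✗ (lhs fails at k=2 before rhs at j=3)
  i=3: ✗ (no rhs in [4,4])
  i=4: ✓ (rhs at j=5; lhs holds on [4,4])
  i=5: ✓ (rhs at j=6; lhs holds on [5,5])
Positions where it holds: {4, 5} → 2.

2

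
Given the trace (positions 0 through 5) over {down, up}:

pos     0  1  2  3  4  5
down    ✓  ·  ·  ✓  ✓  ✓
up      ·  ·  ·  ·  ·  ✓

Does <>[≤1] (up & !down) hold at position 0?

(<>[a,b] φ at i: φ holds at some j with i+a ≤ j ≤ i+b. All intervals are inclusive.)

Check (up & !down) at each j in [0,1]:
  j=0: false
  j=1: false
No position in the window satisfies it → formula fails.

Does not hold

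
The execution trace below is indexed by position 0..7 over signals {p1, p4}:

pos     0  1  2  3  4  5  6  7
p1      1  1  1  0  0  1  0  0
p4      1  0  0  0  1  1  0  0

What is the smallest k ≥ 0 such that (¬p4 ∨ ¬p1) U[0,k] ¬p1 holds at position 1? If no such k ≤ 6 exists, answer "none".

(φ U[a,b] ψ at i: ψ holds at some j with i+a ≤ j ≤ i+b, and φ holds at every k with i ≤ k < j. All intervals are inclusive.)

Need earliest j ≥ 1 with ¬p1, and (¬p4 ∨ ¬p1) at every k in [1,j-1].
  j=1: rhs fails.
  j=2: rhs fails.
  j=3: rhs holds; lhs holds on [1,2]. k = 2.

2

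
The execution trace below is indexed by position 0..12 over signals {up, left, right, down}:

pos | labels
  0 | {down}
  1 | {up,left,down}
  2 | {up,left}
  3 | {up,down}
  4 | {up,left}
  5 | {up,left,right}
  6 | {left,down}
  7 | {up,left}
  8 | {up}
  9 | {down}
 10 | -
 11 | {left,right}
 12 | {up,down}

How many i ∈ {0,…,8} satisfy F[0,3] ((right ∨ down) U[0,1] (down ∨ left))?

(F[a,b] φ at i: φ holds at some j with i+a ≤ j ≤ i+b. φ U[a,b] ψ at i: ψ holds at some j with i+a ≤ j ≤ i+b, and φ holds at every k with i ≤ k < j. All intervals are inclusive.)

9

Evaluate at each i in [0,8]:
  i=0: ✓ (witness j=0)
  i=1: ✓ (witness j=1)
  i=2: ✓ (witness j=2)
  i=3: ✓ (witness j=3)
  i=4: ✓ (witness j=4)
  i=5: ✓ (witness j=5)
  i=6: ✓ (witness j=6)
  i=7: ✓ (witness j=7)
  i=8: ✓ (witness j=9)
Positions where it holds: {0, 1, 2, 3, 4, 5, 6, 7, 8} → 9.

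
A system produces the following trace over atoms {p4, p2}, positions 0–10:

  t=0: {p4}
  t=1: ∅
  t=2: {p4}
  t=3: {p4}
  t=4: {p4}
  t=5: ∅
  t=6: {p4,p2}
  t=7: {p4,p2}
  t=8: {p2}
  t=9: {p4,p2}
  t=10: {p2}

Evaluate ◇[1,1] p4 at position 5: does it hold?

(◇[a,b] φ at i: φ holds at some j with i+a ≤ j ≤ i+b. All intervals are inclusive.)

Check p4 at each j in [6,6]:
  j=6: true
Found at j=6 → formula holds.

Yes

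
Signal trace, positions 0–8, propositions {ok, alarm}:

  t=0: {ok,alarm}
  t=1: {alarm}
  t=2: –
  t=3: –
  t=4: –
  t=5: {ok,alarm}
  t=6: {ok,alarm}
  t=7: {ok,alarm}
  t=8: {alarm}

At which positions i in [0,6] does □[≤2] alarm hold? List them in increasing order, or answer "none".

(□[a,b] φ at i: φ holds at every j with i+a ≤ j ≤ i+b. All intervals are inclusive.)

Evaluate at each i in [0,6]:
  i=0: ✗ (fails at j=2)
  i=1: ✗ (fails at j=2)
  i=2: ✗ (fails at j=2)
  i=3: ✗ (fails at j=3)
  i=4: ✗ (fails at j=4)
  i=5: ✓ (all of [5,7])
  i=6: ✓ (all of [6,8])

5, 6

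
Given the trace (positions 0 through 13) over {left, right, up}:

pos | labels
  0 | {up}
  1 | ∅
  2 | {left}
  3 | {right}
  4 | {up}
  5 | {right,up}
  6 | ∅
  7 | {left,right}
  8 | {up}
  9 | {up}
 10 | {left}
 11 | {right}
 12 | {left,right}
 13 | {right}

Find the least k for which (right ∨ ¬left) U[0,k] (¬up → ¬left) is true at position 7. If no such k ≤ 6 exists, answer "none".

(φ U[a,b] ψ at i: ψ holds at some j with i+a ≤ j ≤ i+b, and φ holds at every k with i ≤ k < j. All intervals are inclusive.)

1

Need earliest j ≥ 7 with (¬up → ¬left), and (right ∨ ¬left) at every k in [7,j-1].
  j=7: rhs fails.
  j=8: rhs holds; lhs holds on [7,7]. k = 1.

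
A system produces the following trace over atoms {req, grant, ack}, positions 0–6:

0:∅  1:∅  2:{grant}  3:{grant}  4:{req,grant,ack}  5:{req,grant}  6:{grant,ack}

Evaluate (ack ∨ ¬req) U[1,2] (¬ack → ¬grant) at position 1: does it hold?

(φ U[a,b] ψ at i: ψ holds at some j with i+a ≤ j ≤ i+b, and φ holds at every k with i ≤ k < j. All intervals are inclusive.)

Need some j in [2,3] with (¬ack → ¬grant), and (ack ∨ ¬req) at every k in [1,j-1].
  j=2: (¬ack → ¬grant) false.
  j=3: (¬ack → ¬grant) false.
No j in the window works → until fails.

No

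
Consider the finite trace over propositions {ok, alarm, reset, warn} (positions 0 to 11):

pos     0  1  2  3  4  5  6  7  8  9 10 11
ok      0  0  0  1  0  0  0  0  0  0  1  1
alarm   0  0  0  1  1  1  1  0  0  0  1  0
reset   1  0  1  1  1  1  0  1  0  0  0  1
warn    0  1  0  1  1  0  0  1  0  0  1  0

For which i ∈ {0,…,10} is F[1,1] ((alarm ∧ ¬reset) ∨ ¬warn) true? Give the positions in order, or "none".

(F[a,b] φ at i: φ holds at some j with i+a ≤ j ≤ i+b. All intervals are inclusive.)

1, 4, 5, 7, 8, 9, 10

Evaluate at each i in [0,10]:
  i=0: ✗ (none in [1,1])
  i=1: ✓ (witness j=2)
  i=2: ✗ (none in [3,3])
  i=3: ✗ (none in [4,4])
  i=4: ✓ (witness j=5)
  i=5: ✓ (witness j=6)
  i=6: ✗ (none in [7,7])
  i=7: ✓ (witness j=8)
  i=8: ✓ (witness j=9)
  i=9: ✓ (witness j=10)
  i=10: ✓ (witness j=11)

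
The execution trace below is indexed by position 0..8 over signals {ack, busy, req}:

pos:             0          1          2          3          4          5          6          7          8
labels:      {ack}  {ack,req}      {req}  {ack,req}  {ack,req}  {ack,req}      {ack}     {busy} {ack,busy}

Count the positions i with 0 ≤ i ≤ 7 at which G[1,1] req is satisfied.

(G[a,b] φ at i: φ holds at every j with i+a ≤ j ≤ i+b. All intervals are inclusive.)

Evaluate at each i in [0,7]:
  i=0: ✓ (all of [1,1])
  i=1: ✓ (all of [2,2])
  i=2: ✓ (all of [3,3])
  i=3: ✓ (all of [4,4])
  i=4: ✓ (all of [5,5])
  i=5: ✗ (fails at j=6)
  i=6: ✗ (fails at j=7)
  i=7: ✗ (fails at j=8)
Positions where it holds: {0, 1, 2, 3, 4} → 5.

5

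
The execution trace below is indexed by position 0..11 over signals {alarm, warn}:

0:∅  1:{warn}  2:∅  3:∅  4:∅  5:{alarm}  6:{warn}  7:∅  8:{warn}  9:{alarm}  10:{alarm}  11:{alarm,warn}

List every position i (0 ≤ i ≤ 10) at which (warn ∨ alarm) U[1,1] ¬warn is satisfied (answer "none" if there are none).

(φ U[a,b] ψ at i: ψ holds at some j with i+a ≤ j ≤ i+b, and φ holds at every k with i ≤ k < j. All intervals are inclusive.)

Evaluate at each i in [0,10]:
  i=0: ✗ (no rhs in [1,1])
  i=1: ✓ (rhs at j=2; lhs holds on [1,1])
  i=2: ✗ (lhs fails at k=2 before rhs at j=3)
  i=3: ✗ (lhs fails at k=3 before rhs at j=4)
  i=4: ✗ (lhs fails at k=4 before rhs at j=5)
  i=5: ✗ (no rhs in [6,6])
  i=6: ✓ (rhs at j=7; lhs holds on [6,6])
  i=7: ✗ (no rhs in [8,8])
  i=8: ✓ (rhs at j=9; lhs holds on [8,8])
  i=9: ✓ (rhs at j=10; lhs holds on [9,9])
  i=10: ✗ (no rhs in [11,11])

1, 6, 8, 9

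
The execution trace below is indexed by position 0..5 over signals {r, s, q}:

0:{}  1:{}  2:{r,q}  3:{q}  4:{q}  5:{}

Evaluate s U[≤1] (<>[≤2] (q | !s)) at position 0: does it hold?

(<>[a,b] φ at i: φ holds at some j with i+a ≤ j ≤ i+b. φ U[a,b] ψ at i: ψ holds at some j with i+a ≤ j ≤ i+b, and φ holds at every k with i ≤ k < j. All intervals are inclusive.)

Need some j in [0,1] with <>[≤2] (q | !s), and s at every k in [0,j-1].
  j=0: <>[≤2] (q | !s) holds; no prefix to check → satisfied.

True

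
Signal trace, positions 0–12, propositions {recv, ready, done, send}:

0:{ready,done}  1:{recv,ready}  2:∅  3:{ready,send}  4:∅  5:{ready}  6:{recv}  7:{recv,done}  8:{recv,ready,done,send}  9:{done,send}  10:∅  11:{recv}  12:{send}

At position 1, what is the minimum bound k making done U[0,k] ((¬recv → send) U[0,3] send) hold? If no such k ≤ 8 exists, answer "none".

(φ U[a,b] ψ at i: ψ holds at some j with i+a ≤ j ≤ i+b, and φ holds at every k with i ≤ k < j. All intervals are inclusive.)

Need earliest j ≥ 1 with ((¬recv → send) U[0,3] send), and done at every k in [1,j-1].
  j=1: rhs fails.
  j=2: rhs fails.
  j=3: rhs holds but lhs fails at k=1.
  j=4: rhs fails.
  j=5: rhs fails.
  j=6: rhs holds but lhs fails at k=1.
  j=7: rhs holds but lhs fails at k=1.
  j=8: rhs holds but lhs fails at k=1.
  j=9: rhs holds but lhs fails at k=1.
No witness within the range → none.

none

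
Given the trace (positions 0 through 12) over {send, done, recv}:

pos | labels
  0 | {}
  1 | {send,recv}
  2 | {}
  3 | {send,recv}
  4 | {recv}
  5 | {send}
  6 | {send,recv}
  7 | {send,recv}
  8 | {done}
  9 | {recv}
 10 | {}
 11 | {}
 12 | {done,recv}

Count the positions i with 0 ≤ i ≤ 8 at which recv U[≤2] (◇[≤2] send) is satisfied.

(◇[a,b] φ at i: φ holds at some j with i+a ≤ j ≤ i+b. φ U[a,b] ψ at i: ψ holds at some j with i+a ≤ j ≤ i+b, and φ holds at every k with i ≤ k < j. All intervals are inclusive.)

Evaluate at each i in [0,8]:
  i=0: ✓ (rhs at j=0)
  i=1: ✓ (rhs at j=1)
  i=2: ✓ (rhs at j=2)
  i=3: ✓ (rhs at j=3)
  i=4: ✓ (rhs at j=4)
  i=5: ✓ (rhs at j=5)
  i=6: ✓ (rhs at j=6)
  i=7: ✓ (rhs at j=7)
  i=8: ✗ (no rhs in [8,10])
Positions where it holds: {0, 1, 2, 3, 4, 5, 6, 7} → 8.

8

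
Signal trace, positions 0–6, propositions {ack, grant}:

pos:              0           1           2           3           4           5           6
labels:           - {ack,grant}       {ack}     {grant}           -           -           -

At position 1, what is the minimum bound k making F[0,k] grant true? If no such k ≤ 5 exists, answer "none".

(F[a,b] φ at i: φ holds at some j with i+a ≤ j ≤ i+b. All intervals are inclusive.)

Scan j = 1,2,… for grant:
  j=1: holds
First hit at j=1, so smallest k = 1-1 = 0.

0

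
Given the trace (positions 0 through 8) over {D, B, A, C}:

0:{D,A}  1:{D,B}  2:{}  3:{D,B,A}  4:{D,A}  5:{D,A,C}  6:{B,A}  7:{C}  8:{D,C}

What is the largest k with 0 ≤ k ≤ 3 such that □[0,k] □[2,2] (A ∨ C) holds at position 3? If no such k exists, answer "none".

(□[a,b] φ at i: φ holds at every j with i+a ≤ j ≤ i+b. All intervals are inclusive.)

□[2,2] (A ∨ C) must hold from j=3 onward; find where it first fails.
  j=3: holds
  j=4: holds
  j=5: holds
  j=6: holds
Holds through j=6; largest k = 3.

3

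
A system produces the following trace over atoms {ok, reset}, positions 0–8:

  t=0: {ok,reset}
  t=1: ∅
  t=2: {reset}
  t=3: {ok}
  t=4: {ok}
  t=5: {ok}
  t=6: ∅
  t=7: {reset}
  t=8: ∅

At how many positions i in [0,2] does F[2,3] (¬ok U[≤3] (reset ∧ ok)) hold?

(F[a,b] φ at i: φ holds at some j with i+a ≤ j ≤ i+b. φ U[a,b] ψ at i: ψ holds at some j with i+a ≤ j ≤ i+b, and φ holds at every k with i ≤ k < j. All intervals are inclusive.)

Evaluate at each i in [0,2]:
  i=0: ✗ (none in [2,3])
  i=1: ✗ (none in [3,4])
  i=2: ✗ (none in [4,5])
Positions where it holds: {} → 0.

0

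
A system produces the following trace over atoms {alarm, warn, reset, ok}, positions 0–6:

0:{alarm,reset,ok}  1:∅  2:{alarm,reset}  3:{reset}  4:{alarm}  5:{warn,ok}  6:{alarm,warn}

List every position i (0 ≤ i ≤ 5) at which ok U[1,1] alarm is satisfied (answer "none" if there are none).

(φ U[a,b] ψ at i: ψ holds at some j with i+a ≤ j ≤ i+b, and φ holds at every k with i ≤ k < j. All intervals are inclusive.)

Evaluate at each i in [0,5]:
  i=0: ✗ (no rhs in [1,1])
  i=1: ✗ (lhs fails at k=1 before rhs at j=2)
  i=2: ✗ (no rhs in [3,3])
  i=3: ✗ (lhs fails at k=3 before rhs at j=4)
  i=4: ✗ (no rhs in [5,5])
  i=5: ✓ (rhs at j=6; lhs holds on [5,5])

5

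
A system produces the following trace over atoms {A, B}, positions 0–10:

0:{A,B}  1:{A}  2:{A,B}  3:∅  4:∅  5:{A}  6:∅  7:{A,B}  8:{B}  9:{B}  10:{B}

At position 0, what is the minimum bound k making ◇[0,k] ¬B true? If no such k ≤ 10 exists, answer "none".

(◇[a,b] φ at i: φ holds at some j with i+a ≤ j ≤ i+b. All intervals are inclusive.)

Scan j = 0,1,… for ¬B:
  j=0: fails
  j=1: holds
First hit at j=1, so smallest k = 1-0 = 1.

1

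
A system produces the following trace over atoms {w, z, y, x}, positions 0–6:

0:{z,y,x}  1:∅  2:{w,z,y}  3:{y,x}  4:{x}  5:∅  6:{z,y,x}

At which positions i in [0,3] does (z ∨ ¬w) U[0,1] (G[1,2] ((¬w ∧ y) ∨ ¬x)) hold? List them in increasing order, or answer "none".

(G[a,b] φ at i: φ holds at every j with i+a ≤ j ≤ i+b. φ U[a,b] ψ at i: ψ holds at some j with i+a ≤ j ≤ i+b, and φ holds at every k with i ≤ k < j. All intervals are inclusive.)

0, 1, 3

Evaluate at each i in [0,3]:
  i=0: ✓ (rhs at j=0)
  i=1: ✓ (rhs at j=1)
  i=2: ✗ (no rhs in [2,3])
  i=3: ✓ (rhs at j=4; lhs holds on [3,3])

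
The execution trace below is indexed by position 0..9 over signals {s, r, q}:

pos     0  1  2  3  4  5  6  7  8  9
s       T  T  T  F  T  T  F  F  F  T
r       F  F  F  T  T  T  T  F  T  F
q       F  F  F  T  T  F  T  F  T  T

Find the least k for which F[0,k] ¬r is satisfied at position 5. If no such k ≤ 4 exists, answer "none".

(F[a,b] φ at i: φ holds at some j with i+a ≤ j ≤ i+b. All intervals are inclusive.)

2

Scan j = 5,6,… for ¬r:
  j=5: fails
  j=6: fails
  j=7: holds
First hit at j=7, so smallest k = 7-5 = 2.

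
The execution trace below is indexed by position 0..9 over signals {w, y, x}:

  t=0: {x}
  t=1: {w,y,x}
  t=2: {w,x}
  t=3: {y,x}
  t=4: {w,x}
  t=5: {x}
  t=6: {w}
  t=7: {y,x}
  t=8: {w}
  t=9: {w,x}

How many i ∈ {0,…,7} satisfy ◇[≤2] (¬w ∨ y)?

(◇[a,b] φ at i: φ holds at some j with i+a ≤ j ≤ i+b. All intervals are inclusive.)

Evaluate at each i in [0,7]:
  i=0: ✓ (witness j=0)
  i=1: ✓ (witness j=1)
  i=2: ✓ (witness j=3)
  i=3: ✓ (witness j=3)
  i=4: ✓ (witness j=5)
  i=5: ✓ (witness j=5)
  i=6: ✓ (witness j=7)
  i=7: ✓ (witness j=7)
Positions where it holds: {0, 1, 2, 3, 4, 5, 6, 7} → 8.

8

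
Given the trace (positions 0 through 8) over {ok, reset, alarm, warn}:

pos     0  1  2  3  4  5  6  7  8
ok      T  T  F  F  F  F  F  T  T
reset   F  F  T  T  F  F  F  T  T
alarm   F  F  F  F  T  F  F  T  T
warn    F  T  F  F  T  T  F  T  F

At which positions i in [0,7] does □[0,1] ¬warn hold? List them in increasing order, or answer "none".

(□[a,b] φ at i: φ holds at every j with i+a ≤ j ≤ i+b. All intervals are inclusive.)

2

Evaluate at each i in [0,7]:
  i=0: ✗ (fails at j=1)
  i=1: ✗ (fails at j=1)
  i=2: ✓ (all of [2,3])
  i=3: ✗ (fails at j=4)
  i=4: ✗ (fails at j=4)
  i=5: ✗ (fails at j=5)
  i=6: ✗ (fails at j=7)
  i=7: ✗ (fails at j=7)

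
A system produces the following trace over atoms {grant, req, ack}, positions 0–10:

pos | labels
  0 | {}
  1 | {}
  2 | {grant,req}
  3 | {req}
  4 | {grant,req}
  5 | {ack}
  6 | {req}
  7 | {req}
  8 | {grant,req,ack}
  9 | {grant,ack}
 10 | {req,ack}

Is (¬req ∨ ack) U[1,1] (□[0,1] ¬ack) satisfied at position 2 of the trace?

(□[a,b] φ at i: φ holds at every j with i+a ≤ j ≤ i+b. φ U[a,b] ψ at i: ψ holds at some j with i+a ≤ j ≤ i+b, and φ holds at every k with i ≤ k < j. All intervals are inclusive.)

Need some j in [3,3] with □[0,1] ¬ack, and (¬req ∨ ack) at every k in [2,j-1].
  j=3: □[0,1] ¬ack holds, but (¬req ∨ ack) fails at k=2 → not this j.
No j in the window works → until fails.

Does not hold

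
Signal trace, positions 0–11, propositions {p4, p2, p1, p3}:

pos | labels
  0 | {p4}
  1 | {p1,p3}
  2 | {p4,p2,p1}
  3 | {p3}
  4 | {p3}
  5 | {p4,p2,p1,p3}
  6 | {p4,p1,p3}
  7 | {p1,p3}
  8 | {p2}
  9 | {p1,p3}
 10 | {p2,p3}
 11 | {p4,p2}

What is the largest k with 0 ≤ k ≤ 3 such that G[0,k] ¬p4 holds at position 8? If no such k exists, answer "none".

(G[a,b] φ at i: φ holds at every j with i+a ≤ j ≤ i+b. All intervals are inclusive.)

2

¬p4 must hold from j=8 onward; find where it first fails.
  j=8: holds
  j=9: holds
  j=10: holds
  j=11: fails
Holds on [8,10], so largest k = 2.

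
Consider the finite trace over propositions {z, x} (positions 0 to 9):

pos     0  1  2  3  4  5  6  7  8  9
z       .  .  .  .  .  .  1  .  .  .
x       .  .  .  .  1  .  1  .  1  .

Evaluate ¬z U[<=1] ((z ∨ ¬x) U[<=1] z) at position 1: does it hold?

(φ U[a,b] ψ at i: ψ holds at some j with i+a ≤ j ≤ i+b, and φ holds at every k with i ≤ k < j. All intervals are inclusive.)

False

Need some j in [1,2] with ((z ∨ ¬x) U[<=1] z), and ¬z at every k in [1,j-1].
  j=1: ((z ∨ ¬x) U[<=1] z) — fails.
  j=2: ((z ∨ ¬x) U[<=1] z) — fails.
No j in the window works → until fails.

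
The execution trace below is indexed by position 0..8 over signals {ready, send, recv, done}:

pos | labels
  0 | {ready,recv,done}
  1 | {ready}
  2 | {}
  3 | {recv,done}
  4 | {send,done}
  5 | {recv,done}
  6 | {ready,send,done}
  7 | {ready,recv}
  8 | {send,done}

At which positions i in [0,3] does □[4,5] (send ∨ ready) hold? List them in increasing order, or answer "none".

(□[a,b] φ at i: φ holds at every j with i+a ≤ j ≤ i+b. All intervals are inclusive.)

2, 3

Evaluate at each i in [0,3]:
  i=0: ✗ (fails at j=5)
  i=1: ✗ (fails at j=5)
  i=2: ✓ (all of [6,7])
  i=3: ✓ (all of [7,8])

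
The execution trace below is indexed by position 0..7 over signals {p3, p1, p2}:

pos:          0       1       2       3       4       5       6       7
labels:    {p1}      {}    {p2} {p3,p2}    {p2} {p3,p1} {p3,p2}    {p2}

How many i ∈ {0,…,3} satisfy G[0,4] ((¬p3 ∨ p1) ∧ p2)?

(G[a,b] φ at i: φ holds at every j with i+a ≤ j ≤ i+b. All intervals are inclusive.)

0

Evaluate at each i in [0,3]:
  i=0: ✗ (fails at j=0)
  i=1: ✗ (fails at j=1)
  i=2: ✗ (fails at j=3)
  i=3: ✗ (fails at j=3)
Positions where it holds: {} → 0.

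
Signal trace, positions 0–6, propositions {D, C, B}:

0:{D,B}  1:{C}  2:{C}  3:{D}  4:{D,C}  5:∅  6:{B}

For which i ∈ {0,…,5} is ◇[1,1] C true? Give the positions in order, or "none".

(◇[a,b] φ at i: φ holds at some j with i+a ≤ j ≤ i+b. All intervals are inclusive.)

Evaluate at each i in [0,5]:
  i=0: ✓ (witness j=1)
  i=1: ✓ (witness j=2)
  i=2: ✗ (none in [3,3])
  i=3: ✓ (witness j=4)
  i=4: ✗ (none in [5,5])
  i=5: ✗ (none in [6,6])

0, 1, 3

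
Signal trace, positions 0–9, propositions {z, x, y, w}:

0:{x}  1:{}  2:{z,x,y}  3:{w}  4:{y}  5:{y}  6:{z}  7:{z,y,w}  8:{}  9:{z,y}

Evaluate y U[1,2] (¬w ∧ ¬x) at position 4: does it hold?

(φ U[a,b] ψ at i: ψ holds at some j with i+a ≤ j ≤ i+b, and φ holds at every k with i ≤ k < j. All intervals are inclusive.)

Need some j in [5,6] with (¬w ∧ ¬x), and y at every k in [4,j-1].
  j=5: (¬w ∧ ¬x) holds; y holds at every k in [4,4] → satisfied.

Yes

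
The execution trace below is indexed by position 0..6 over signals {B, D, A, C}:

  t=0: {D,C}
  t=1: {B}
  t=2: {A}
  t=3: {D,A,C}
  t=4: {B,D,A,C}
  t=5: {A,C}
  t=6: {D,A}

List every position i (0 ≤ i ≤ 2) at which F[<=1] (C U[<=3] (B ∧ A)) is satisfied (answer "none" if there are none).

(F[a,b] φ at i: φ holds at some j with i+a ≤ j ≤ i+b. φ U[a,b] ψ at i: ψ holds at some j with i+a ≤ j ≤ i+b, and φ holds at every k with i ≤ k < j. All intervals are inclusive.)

2

Evaluate at each i in [0,2]:
  i=0: ✗ (none in [0,1])
  i=1: ✗ (none in [1,2])
  i=2: ✓ (witness j=3)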